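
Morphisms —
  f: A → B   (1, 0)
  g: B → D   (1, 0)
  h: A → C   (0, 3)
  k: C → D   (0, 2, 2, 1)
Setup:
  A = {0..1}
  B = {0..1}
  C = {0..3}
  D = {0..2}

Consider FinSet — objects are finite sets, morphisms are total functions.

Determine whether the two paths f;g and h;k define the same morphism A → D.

Along f;g (path 1):
  0 f→1 g→0
  1 f→0 g→1
  ⟦path⟧₁ = (0, 1)
Along h;k (path 2):
  0 h→0 k→0
  1 h→3 k→1
  ⟦path⟧₂ = (0, 1)
Equal? YES — commutes

Answer: COMMUTES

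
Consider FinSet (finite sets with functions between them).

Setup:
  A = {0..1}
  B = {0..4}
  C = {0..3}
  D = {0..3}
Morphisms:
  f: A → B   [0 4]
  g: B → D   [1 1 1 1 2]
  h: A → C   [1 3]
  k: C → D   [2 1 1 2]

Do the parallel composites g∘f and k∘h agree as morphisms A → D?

Answer: COMMUTES

Derivation:
Along f;g (path 1):
  0 f→0 g→1
  1 f→4 g→2
  result₁ = [1 2]
Along h;k (path 2):
  0 h→1 k→1
  1 h→3 k→2
  result₂ = [1 2]
Equal? YES — commutes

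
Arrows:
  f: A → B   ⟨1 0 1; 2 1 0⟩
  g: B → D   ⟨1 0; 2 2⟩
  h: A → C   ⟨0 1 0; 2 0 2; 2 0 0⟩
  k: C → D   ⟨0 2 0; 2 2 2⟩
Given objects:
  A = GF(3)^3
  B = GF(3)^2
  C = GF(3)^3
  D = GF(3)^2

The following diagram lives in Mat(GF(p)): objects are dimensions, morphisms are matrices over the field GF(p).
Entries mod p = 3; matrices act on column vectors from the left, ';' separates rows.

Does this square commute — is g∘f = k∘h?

Along f;g (path 1):
  e0=⟨1,0,0⟩ f→⟨1,2⟩ g→⟨1,0⟩
  e1=⟨0,1,0⟩ f→⟨0,1⟩ g→⟨0,2⟩
  e2=⟨0,0,1⟩ f→⟨1,0⟩ g→⟨1,2⟩
  composite₁ = ⟨1 0 1; 0 2 2⟩
Along h;k (path 2):
  e0=⟨1,0,0⟩ h→⟨0,2,2⟩ k→⟨1,2⟩
  e1=⟨0,1,0⟩ h→⟨1,0,0⟩ k→⟨0,2⟩
  e2=⟨0,0,1⟩ h→⟨0,2,0⟩ k→⟨1,1⟩
  composite₂ = ⟨1 0 1; 2 2 1⟩
Equal? NO — does not commute

Answer: DOES NOT COMMUTE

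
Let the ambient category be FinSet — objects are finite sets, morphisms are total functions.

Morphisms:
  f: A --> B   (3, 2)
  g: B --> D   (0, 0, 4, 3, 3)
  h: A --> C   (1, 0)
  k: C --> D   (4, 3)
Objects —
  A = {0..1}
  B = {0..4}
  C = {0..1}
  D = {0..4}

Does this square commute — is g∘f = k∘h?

Path 1 = f;g:
  0 f-->3 g-->3
  1 f-->2 g-->4
  ⟦path⟧₁ = (3, 4)
Path 2 = h;k:
  0 h-->1 k-->3
  1 h-->0 k-->4
  ⟦path⟧₂ = (3, 4)
Equal? YES — commutes

Answer: COMMUTES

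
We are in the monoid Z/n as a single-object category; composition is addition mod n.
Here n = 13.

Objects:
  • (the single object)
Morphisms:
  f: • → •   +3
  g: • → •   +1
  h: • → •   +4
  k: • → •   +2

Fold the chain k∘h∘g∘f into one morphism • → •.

  0 +3≡3 +1≡4 +4≡8 +2≡10  (mod 13)
result: +10

Answer: +10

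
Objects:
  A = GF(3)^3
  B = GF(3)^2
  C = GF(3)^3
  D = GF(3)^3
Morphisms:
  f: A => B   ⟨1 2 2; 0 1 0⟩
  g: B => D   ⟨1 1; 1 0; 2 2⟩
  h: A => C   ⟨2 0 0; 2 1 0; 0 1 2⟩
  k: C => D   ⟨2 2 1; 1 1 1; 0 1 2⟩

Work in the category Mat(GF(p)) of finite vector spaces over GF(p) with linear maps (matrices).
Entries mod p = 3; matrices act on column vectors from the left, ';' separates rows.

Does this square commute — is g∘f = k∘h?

Answer: DOES NOT COMMUTE

Derivation:
Path 1 = f;g:
  e0=[1,0,0] f=>[1,0] g=>[1,1,2]
  e1=[0,1,0] f=>[2,1] g=>[0,2,0]
  e2=[0,0,1] f=>[2,0] g=>[2,2,1]
  result₁ = ⟨1 0 2; 1 2 2; 2 0 1⟩
Path 2 = h;k:
  e0=[1,0,0] h=>[2,2,0] k=>[2,1,2]
  e1=[0,1,0] h=>[0,1,1] k=>[0,2,0]
  e2=[0,0,1] h=>[0,0,2] k=>[2,2,1]
  result₂ = ⟨2 0 2; 1 2 2; 2 0 1⟩
Equal? NO — does not commute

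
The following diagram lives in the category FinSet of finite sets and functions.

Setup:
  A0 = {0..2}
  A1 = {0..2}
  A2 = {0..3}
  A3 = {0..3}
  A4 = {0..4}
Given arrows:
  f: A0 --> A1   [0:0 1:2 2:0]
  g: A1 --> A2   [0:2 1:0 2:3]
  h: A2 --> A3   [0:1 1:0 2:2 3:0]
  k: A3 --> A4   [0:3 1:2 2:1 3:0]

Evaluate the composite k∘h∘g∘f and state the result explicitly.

  0 f-->0 g-->2 h-->2 k-->1
  1 f-->2 g-->3 h-->0 k-->3
  2 f-->0 g-->2 h-->2 k-->1
composite: [0:1 1:3 2:1]

Answer: [0:1 1:3 2:1]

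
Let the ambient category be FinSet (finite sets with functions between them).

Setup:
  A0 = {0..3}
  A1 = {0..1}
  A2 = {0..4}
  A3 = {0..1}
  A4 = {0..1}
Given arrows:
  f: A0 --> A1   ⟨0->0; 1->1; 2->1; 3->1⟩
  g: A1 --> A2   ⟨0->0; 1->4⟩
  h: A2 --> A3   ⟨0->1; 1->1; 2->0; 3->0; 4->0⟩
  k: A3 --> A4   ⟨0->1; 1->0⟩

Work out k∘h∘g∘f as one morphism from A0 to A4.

  0 f-->0 g-->0 h-->1 k-->0
  1 f-->1 g-->4 h-->0 k-->1
  2 f-->1 g-->4 h-->0 k-->1
  3 f-->1 g-->4 h-->0 k-->1
result: ⟨0->0; 1->1; 2->1; 3->1⟩

Answer: ⟨0->0; 1->1; 2->1; 3->1⟩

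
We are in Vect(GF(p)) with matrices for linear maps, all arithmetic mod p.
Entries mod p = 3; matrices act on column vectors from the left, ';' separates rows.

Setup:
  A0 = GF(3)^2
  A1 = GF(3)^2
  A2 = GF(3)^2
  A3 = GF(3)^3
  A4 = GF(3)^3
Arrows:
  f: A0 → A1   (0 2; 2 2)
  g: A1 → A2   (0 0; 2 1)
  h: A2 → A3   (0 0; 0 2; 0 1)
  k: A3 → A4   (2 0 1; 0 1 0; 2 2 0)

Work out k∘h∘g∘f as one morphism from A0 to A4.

Answer: (2 0; 1 0; 2 0)

Trace:
  e0=(1,0) f→(0,2) g→(0,2) h→(0,1,2) k→(2,1,2)
  e1=(0,1) f→(2,2) g→(0,0) h→(0,0,0) k→(0,0,0)
result: (2 0; 1 0; 2 0)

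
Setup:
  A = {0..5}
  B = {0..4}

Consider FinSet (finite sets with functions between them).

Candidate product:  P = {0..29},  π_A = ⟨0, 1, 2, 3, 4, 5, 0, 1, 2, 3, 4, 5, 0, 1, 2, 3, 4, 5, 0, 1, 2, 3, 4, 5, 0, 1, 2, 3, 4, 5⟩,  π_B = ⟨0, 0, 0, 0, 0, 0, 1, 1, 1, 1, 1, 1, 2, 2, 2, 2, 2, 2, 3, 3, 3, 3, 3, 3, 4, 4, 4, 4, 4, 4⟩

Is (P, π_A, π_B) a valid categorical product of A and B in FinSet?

|A|·|B| = 6·5 = 30;  |P| = 30
Check the pairing map k ↦ (π_A(k), π_B(k)):
  0 -> (0,0)
  1 -> (1,0)
  2 -> (2,0)
  3 -> (3,0)
  4 -> (4,0)
  5 -> (5,0)
  6 -> (0,1)
  7 -> (1,1)
  8 -> (2,1)
  9 -> (3,1)
  10 -> (4,1)
  11 -> (5,1)
  12 -> (0,2)
  13 -> (1,2)
  14 -> (2,2)
  15 -> (3,2)
  16 -> (4,2)
  17 -> (5,2)
  18 -> (0,3)
  19 -> (1,3)
  20 -> (2,3)
  21 -> (3,3)
  22 -> (4,3)
  23 -> (5,3)
  24 -> (0,4)
  25 -> (1,4)
  26 -> (2,4)
  27 -> (3,4)
  28 -> (4,4)
  29 -> (5,4)
distinct pairs in image: 30 / 30 needed
  → bijection onto A×B; projections well-typed.

Answer: VALID PRODUCT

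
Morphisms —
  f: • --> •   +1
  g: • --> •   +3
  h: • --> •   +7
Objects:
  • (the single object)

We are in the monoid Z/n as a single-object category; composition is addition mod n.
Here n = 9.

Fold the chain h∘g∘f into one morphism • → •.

Answer: +2

Work:
  0 +1≡1 +3≡4 +7≡2  (mod 9)
result: +2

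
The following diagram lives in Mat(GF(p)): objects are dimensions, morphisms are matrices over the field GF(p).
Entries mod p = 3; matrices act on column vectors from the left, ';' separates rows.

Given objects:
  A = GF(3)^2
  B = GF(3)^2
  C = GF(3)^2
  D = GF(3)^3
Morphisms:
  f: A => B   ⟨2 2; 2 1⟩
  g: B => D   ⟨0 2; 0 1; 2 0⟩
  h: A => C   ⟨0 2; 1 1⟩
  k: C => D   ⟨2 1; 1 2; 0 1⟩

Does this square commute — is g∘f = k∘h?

1) trace f;g:
  e0=(1,0) f=>(2,2) g=>(1,2,1)
  e1=(0,1) f=>(2,1) g=>(2,1,1)
  composite₁ = ⟨1 2; 2 1; 1 1⟩
2) trace h;k:
  e0=(1,0) h=>(0,1) k=>(1,2,1)
  e1=(0,1) h=>(2,1) k=>(2,1,1)
  composite₂ = ⟨1 2; 2 1; 1 1⟩
Equal? same morphism ✓

Answer: COMMUTES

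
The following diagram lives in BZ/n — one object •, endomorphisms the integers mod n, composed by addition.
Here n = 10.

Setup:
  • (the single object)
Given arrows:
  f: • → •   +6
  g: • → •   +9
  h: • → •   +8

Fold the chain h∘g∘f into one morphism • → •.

Answer: +3

Derivation:
  0 +6≡6 +9≡5 +8≡3  (mod 10)
result: +3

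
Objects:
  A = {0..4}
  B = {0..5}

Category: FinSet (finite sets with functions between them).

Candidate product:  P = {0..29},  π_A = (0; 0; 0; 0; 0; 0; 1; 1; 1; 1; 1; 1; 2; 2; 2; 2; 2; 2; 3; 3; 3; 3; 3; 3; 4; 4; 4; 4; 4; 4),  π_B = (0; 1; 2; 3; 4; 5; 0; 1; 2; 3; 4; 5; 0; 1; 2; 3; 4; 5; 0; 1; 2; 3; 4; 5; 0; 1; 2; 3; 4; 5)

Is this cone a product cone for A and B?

|A|·|B| = 5·6 = 30;  |P| = 30
Check the pairing map k ↦ (π_A(k), π_B(k)):
  0 ↦ (0,0)
  1 ↦ (0,1)
  2 ↦ (0,2)
  3 ↦ (0,3)
  4 ↦ (0,4)
  5 ↦ (0,5)
  6 ↦ (1,0)
  7 ↦ (1,1)
  8 ↦ (1,2)
  9 ↦ (1,3)
  10 ↦ (1,4)
  11 ↦ (1,5)
  12 ↦ (2,0)
  13 ↦ (2,1)
  14 ↦ (2,2)
  15 ↦ (2,3)
  16 ↦ (2,4)
  17 ↦ (2,5)
  18 ↦ (3,0)
  19 ↦ (3,1)
  20 ↦ (3,2)
  21 ↦ (3,3)
  22 ↦ (3,4)
  23 ↦ (3,5)
  24 ↦ (4,0)
  25 ↦ (4,1)
  26 ↦ (4,2)
  27 ↦ (4,3)
  28 ↦ (4,4)
  29 ↦ (4,5)
distinct pairs in image: 30 / 30 needed
  → bijection onto A×B; projections well-typed.

Answer: VALID PRODUCT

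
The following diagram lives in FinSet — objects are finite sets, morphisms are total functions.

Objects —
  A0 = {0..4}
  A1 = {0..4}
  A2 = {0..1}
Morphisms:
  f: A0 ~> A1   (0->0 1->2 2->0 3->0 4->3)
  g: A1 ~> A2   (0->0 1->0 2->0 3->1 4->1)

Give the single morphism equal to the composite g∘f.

  0 f~>0 g~>0
  1 f~>2 g~>0
  2 f~>0 g~>0
  3 f~>0 g~>0
  4 f~>3 g~>1
⟦path⟧: (0->0 1->0 2->0 3->0 4->1)

Answer: (0->0 1->0 2->0 3->0 4->1)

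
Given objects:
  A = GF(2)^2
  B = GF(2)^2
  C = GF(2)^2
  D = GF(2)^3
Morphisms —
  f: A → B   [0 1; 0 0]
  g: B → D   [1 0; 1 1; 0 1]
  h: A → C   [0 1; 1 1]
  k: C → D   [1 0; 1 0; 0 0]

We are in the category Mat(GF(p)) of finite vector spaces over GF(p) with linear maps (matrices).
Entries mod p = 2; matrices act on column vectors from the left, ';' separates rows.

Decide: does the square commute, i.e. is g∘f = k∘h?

Along f;g (path 1):
  e0=⟨1,0⟩ f→⟨0,0⟩ g→⟨0,0,0⟩
  e1=⟨0,1⟩ f→⟨1,0⟩ g→⟨1,1,0⟩
  composite₁ = [0 1; 0 1; 0 0]
Along h;k (path 2):
  e0=⟨1,0⟩ h→⟨0,1⟩ k→⟨0,0,0⟩
  e1=⟨0,1⟩ h→⟨1,1⟩ k→⟨1,1,0⟩
  composite₂ = [0 1; 0 1; 0 0]
Equal? same morphism ✓

Answer: COMMUTES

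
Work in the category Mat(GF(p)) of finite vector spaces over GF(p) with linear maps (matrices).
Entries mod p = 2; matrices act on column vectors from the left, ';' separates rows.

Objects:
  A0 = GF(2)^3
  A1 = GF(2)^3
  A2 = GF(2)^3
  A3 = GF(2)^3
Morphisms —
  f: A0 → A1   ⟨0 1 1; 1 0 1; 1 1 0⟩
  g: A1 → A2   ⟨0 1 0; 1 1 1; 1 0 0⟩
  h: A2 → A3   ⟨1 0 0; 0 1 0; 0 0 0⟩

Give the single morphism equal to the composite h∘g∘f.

  e0=(1,0,0) f→(0,1,1) g→(1,0,0) h→(1,0,0)
  e1=(0,1,0) f→(1,0,1) g→(0,0,1) h→(0,0,0)
  e2=(0,0,1) f→(1,1,0) g→(1,0,1) h→(1,0,0)
result: ⟨1 0 1; 0 0 0; 0 0 0⟩

Answer: ⟨1 0 1; 0 0 0; 0 0 0⟩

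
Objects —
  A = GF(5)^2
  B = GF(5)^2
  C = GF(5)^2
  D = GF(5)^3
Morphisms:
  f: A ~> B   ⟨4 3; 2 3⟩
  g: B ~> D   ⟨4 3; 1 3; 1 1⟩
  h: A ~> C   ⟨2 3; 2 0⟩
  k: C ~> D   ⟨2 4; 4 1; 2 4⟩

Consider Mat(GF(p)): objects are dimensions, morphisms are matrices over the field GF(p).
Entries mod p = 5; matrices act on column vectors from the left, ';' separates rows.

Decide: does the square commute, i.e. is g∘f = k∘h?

Answer: DOES NOT COMMUTE

Work:
1) trace f;g:
  e0=⟨1,0⟩ f~>⟨4,2⟩ g~>⟨2,0,1⟩
  e1=⟨0,1⟩ f~>⟨3,3⟩ g~>⟨1,2,1⟩
  ⟦path⟧₁ = ⟨2 1; 0 2; 1 1⟩
2) trace h;k:
  e0=⟨1,0⟩ h~>⟨2,2⟩ k~>⟨2,0,2⟩
  e1=⟨0,1⟩ h~>⟨3,0⟩ k~>⟨1,2,1⟩
  ⟦path⟧₂ = ⟨2 1; 0 2; 2 1⟩
Equal? NO — does not commute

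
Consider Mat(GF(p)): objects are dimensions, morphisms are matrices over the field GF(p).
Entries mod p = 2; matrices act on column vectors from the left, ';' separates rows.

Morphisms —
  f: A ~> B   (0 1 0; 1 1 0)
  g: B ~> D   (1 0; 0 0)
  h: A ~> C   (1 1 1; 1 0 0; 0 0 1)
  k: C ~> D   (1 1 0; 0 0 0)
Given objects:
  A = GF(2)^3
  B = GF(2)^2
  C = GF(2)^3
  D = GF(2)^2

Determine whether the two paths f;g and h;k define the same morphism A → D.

Path 1 = f;g:
  e0=⟨1,0,0⟩ f~>⟨0,1⟩ g~>⟨0,0⟩
  e1=⟨0,1,0⟩ f~>⟨1,1⟩ g~>⟨1,0⟩
  e2=⟨0,0,1⟩ f~>⟨0,0⟩ g~>⟨0,0⟩
  ⟦path⟧₁ = (0 1 0; 0 0 0)
Path 2 = h;k:
  e0=⟨1,0,0⟩ h~>⟨1,1,0⟩ k~>⟨0,0⟩
  e1=⟨0,1,0⟩ h~>⟨1,0,0⟩ k~>⟨1,0⟩
  e2=⟨0,0,1⟩ h~>⟨1,0,1⟩ k~>⟨1,0⟩
  ⟦path⟧₂ = (0 1 1; 0 0 0)
Equal? distinct morphisms ✗

Answer: DOES NOT COMMUTE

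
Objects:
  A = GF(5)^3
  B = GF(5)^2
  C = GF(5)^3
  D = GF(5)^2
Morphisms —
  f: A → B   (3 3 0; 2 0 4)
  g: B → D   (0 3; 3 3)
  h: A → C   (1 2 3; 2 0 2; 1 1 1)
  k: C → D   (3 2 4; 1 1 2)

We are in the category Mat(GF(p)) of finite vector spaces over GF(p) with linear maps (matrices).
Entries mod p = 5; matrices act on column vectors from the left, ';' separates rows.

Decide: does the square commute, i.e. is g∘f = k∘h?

Along f;g (path 1):
  e0=[1,0,0] f→[3,2] g→[1,0]
  e1=[0,1,0] f→[3,0] g→[0,4]
  e2=[0,0,1] f→[0,4] g→[2,2]
  result₁ = (1 0 2; 0 4 2)
Along h;k (path 2):
  e0=[1,0,0] h→[1,2,1] k→[1,0]
  e1=[0,1,0] h→[2,0,1] k→[0,4]
  e2=[0,0,1] h→[3,2,1] k→[2,2]
  result₂ = (1 0 2; 0 4 2)
Equal? equal; square commutes

Answer: COMMUTES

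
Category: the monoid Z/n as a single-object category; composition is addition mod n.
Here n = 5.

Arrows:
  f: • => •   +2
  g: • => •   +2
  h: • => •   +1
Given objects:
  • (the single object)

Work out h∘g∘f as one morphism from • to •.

Answer: +0

Work:
  0 +2≡2 +2≡4 +1≡0  (mod 5)
⟦path⟧: +0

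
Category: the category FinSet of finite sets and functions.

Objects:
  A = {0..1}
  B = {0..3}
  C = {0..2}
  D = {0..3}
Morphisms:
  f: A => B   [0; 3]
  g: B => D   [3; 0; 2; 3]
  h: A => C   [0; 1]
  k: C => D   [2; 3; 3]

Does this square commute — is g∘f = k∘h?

Answer: DOES NOT COMMUTE

Derivation:
Path 1 = f;g:
  0 f=>0 g=>3
  1 f=>3 g=>3
  ⟦path⟧₁ = [3; 3]
Path 2 = h;k:
  0 h=>0 k=>2
  1 h=>1 k=>3
  ⟦path⟧₂ = [2; 3]
Equal? distinct morphisms ✗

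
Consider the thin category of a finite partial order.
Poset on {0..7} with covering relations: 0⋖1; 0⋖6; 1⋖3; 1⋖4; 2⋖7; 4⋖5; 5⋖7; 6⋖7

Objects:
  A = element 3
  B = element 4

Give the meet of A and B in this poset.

Answer: A∧B = 1

Trace:
Common predecessors of 3,4: {0,1}
  0 ⊑ 1
  1 ⊑ 1
glb = 1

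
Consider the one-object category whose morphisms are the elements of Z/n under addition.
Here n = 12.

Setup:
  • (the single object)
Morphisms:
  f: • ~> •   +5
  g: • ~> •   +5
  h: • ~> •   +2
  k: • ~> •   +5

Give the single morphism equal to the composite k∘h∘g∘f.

  0 +5≡5 +5≡10 +2≡0 +5≡5  (mod 12)
result: +5

Answer: +5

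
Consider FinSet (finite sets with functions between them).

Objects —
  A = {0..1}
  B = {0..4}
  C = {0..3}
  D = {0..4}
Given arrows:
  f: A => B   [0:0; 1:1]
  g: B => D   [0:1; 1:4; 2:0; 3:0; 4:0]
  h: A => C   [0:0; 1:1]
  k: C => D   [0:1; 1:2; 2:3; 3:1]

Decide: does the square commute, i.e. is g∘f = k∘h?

Answer: DOES NOT COMMUTE

Derivation:
1) trace f;g:
  0 f=>0 g=>1
  1 f=>1 g=>4
  composite₁ = [0:1; 1:4]
2) trace h;k:
  0 h=>0 k=>1
  1 h=>1 k=>2
  composite₂ = [0:1; 1:2]
Equal? NO — does not commute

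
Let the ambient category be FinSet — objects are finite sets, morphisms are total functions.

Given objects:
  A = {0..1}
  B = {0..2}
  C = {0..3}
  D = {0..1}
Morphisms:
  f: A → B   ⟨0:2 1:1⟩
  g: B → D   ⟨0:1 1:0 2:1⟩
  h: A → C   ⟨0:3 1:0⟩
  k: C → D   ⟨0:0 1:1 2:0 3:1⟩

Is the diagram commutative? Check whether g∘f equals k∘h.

Path 1 = f;g:
  0 f→2 g→1
  1 f→1 g→0
  ⟦path⟧₁ = ⟨0:1 1:0⟩
Path 2 = h;k:
  0 h→3 k→1
  1 h→0 k→0
  ⟦path⟧₂ = ⟨0:1 1:0⟩
Equal? equal; square commutes

Answer: COMMUTES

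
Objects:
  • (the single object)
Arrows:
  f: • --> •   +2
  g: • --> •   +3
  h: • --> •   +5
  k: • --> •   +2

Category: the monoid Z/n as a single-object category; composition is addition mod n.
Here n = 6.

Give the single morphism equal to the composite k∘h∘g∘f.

  0 +2≡2 +3≡5 +5≡4 +2≡0  (mod 6)
result: +0

Answer: +0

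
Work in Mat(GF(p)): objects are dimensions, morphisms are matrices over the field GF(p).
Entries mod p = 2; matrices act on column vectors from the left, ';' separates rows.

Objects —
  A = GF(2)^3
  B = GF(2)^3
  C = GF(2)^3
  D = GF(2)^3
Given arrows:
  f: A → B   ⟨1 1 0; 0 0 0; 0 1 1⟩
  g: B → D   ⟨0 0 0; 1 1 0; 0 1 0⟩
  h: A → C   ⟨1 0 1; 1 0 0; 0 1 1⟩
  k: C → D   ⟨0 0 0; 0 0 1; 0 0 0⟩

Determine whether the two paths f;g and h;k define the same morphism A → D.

Path 1 = f;g:
  e0=[1,0,0] f→[1,0,0] g→[0,1,0]
  e1=[0,1,0] f→[1,0,1] g→[0,1,0]
  e2=[0,0,1] f→[0,0,1] g→[0,0,0]
  ⟦path⟧₁ = ⟨0 0 0; 1 1 0; 0 0 0⟩
Path 2 = h;k:
  e0=[1,0,0] h→[1,1,0] k→[0,0,0]
  e1=[0,1,0] h→[0,0,1] k→[0,1,0]
  e2=[0,0,1] h→[1,0,1] k→[0,1,0]
  ⟦path⟧₂ = ⟨0 0 0; 0 1 1; 0 0 0⟩
Equal? NO — does not commute

Answer: DOES NOT COMMUTE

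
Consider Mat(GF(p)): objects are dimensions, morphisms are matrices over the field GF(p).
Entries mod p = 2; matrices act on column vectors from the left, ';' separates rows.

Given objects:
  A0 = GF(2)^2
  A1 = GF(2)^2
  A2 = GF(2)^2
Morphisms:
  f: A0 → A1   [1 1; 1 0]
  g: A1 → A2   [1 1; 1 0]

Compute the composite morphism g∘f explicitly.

  e0=(1,0) f→(1,1) g→(0,1)
  e1=(0,1) f→(1,0) g→(1,1)
composite: [0 1; 1 1]

Answer: [0 1; 1 1]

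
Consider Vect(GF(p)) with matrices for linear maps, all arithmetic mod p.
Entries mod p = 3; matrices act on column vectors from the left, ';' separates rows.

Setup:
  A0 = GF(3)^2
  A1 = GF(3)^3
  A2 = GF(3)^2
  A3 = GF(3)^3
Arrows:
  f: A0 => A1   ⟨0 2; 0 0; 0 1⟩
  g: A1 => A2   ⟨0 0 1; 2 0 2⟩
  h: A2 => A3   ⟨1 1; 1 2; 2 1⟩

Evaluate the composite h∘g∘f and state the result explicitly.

Answer: ⟨0 1; 0 1; 0 2⟩

Trace:
  e0=(1,0) f=>(0,0,0) g=>(0,0) h=>(0,0,0)
  e1=(0,1) f=>(2,0,1) g=>(1,0) h=>(1,1,2)
result: ⟨0 1; 0 1; 0 2⟩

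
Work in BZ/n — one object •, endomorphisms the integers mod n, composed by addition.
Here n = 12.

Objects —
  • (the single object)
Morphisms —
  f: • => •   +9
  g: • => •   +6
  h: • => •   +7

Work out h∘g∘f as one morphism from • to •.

Answer: +10

Work:
  0 +9≡9 +6≡3 +7≡10  (mod 12)
⟦path⟧: +10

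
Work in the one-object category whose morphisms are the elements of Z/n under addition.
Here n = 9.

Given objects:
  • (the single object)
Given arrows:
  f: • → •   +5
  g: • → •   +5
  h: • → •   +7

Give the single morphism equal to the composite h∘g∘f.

  0 +5≡5 +5≡1 +7≡8  (mod 9)
composite: +8

Answer: +8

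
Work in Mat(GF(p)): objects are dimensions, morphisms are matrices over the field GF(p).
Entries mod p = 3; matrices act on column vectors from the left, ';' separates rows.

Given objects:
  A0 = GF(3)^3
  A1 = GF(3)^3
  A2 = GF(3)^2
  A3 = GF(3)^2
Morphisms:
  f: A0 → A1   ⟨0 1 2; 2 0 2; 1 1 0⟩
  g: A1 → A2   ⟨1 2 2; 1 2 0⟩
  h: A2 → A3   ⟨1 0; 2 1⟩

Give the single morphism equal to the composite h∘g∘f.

Answer: ⟨0 0 0; 1 1 0⟩

Work:
  e0=(1,0,0) f→(0,2,1) g→(0,1) h→(0,1)
  e1=(0,1,0) f→(1,0,1) g→(0,1) h→(0,1)
  e2=(0,0,1) f→(2,2,0) g→(0,0) h→(0,0)
⟦path⟧: ⟨0 0 0; 1 1 0⟩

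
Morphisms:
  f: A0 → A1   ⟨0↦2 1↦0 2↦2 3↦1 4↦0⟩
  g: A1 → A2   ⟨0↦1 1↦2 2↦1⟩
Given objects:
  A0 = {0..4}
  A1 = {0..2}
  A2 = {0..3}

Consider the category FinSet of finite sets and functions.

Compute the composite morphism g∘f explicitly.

  0 f→2 g→1
  1 f→0 g→1
  2 f→2 g→1
  3 f→1 g→2
  4 f→0 g→1
result: ⟨0↦1 1↦1 2↦1 3↦2 4↦1⟩

Answer: ⟨0↦1 1↦1 2↦1 3↦2 4↦1⟩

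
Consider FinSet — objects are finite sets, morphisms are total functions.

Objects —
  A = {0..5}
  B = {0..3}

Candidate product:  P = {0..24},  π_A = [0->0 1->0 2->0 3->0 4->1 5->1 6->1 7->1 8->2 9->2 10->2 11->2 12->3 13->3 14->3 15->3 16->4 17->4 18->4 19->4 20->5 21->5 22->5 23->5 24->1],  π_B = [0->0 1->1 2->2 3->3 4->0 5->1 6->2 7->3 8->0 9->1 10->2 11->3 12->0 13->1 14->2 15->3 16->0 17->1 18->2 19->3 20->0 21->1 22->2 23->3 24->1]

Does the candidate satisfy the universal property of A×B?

|A|·|B| = 6·4 = 24;  |P| = 25
  → cardinalities differ; no bijection possible.

Answer: NOT A VALID PRODUCT — |P|=25 ≠ |A|·|B|=24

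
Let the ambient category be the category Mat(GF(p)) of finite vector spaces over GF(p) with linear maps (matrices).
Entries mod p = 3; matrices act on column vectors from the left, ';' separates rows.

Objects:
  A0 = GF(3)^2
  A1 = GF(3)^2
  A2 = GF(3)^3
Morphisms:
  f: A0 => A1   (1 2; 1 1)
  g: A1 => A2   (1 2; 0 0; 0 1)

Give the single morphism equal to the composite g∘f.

Answer: (0 1; 0 0; 1 1)

Derivation:
  e0=(1,0) f=>(1,1) g=>(0,0,1)
  e1=(0,1) f=>(2,1) g=>(1,0,1)
result: (0 1; 0 0; 1 1)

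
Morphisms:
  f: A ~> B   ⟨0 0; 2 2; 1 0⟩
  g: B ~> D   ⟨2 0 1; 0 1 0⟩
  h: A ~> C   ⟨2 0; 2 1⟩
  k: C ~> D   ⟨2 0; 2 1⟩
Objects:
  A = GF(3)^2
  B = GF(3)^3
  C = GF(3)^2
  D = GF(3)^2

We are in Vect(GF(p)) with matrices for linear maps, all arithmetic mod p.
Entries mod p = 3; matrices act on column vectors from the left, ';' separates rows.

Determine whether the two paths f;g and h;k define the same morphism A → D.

Answer: DOES NOT COMMUTE

Work:
Path 1 = f;g:
  e0=(1,0) f~>(0,2,1) g~>(1,2)
  e1=(0,1) f~>(0,2,0) g~>(0,2)
  result₁ = ⟨1 0; 2 2⟩
Path 2 = h;k:
  e0=(1,0) h~>(2,2) k~>(1,0)
  e1=(0,1) h~>(0,1) k~>(0,1)
  result₂ = ⟨1 0; 0 1⟩
Equal? differ; not commutative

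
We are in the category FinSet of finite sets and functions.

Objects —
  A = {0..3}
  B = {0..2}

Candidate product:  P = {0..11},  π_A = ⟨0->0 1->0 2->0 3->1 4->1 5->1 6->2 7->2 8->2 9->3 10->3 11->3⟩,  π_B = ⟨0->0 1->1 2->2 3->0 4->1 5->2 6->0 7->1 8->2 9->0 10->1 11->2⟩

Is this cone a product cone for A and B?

|A|·|B| = 4·3 = 12;  |P| = 12
Check the pairing map k ↦ (π_A(k), π_B(k)):
  0 -> (0,0)
  1 -> (0,1)
  2 -> (0,2)
  3 -> (1,0)
  4 -> (1,1)
  5 -> (1,2)
  6 -> (2,0)
  7 -> (2,1)
  8 -> (2,2)
  9 -> (3,0)
  10 -> (3,1)
  11 -> (3,2)
distinct pairs in image: 12 / 12 needed
  → bijection onto A×B; projections well-typed.

Answer: VALID PRODUCT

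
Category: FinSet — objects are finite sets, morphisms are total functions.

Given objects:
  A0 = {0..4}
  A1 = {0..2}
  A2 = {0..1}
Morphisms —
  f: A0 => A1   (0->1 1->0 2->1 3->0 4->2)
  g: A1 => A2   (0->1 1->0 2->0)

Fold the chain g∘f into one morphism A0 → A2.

  0 f=>1 g=>0
  1 f=>0 g=>1
  2 f=>1 g=>0
  3 f=>0 g=>1
  4 f=>2 g=>0
composite: (0->0 1->1 2->0 3->1 4->0)

Answer: (0->0 1->1 2->0 3->1 4->0)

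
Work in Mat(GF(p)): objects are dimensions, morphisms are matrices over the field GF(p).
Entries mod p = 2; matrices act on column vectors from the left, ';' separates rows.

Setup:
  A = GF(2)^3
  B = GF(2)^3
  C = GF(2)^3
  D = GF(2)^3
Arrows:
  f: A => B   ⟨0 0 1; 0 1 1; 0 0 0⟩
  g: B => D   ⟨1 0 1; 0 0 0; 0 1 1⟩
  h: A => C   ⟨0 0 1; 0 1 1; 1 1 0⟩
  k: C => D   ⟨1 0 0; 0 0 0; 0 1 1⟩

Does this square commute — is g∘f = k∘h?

Answer: DOES NOT COMMUTE

Work:
Along f;g (path 1):
  e0=(1,0,0) f=>(0,0,0) g=>(0,0,0)
  e1=(0,1,0) f=>(0,1,0) g=>(0,0,1)
  e2=(0,0,1) f=>(1,1,0) g=>(1,0,1)
  ⟦path⟧₁ = ⟨0 0 1; 0 0 0; 0 1 1⟩
Along h;k (path 2):
  e0=(1,0,0) h=>(0,0,1) k=>(0,0,1)
  e1=(0,1,0) h=>(0,1,1) k=>(0,0,0)
  e2=(0,0,1) h=>(1,1,0) k=>(1,0,1)
  ⟦path⟧₂ = ⟨0 0 1; 0 0 0; 1 0 1⟩
Equal? NO — does not commute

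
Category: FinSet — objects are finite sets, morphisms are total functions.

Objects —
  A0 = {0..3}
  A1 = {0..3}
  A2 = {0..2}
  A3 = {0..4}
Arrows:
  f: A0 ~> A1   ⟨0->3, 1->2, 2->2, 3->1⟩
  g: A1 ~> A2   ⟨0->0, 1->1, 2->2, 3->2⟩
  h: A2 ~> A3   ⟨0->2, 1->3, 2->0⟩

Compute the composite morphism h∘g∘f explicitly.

  0 f~>3 g~>2 h~>0
  1 f~>2 g~>2 h~>0
  2 f~>2 g~>2 h~>0
  3 f~>1 g~>1 h~>3
⟦path⟧: ⟨0->0, 1->0, 2->0, 3->3⟩

Answer: ⟨0->0, 1->0, 2->0, 3->3⟩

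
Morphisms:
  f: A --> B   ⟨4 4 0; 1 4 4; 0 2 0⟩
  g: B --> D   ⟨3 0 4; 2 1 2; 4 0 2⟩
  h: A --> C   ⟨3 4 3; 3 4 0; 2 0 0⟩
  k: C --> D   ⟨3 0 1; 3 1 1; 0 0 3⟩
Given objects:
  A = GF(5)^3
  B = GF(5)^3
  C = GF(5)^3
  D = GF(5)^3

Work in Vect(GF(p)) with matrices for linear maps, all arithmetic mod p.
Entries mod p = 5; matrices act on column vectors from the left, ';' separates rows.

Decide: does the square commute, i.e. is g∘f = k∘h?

Path 1 = f;g:
  e0=[1,0,0] f-->[4,1,0] g-->[2,4,1]
  e1=[0,1,0] f-->[4,4,2] g-->[0,1,0]
  e2=[0,0,1] f-->[0,4,0] g-->[0,4,0]
  composite₁ = ⟨2 0 0; 4 1 4; 1 0 0⟩
Path 2 = h;k:
  e0=[1,0,0] h-->[3,3,2] k-->[1,4,1]
  e1=[0,1,0] h-->[4,4,0] k-->[2,1,0]
  e2=[0,0,1] h-->[3,0,0] k-->[4,4,0]
  composite₂ = ⟨1 2 4; 4 1 4; 1 0 0⟩
Equal? NO — does not commute

Answer: DOES NOT COMMUTE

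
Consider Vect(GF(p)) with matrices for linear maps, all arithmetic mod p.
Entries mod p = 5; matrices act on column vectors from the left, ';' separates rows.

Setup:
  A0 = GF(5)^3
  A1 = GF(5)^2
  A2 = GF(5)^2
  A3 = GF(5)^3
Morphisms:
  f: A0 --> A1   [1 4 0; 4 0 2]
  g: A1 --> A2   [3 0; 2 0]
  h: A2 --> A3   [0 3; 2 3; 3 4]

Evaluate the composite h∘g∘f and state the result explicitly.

  e0=(1,0,0) f-->(1,4) g-->(3,2) h-->(1,2,2)
  e1=(0,1,0) f-->(4,0) g-->(2,3) h-->(4,3,3)
  e2=(0,0,1) f-->(0,2) g-->(0,0) h-->(0,0,0)
⟦path⟧: [1 4 0; 2 3 0; 2 3 0]

Answer: [1 4 0; 2 3 0; 2 3 0]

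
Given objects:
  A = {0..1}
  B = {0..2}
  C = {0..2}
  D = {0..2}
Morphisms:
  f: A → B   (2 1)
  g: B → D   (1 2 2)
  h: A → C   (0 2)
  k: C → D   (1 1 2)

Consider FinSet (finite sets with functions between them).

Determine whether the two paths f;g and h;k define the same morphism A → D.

1) trace f;g:
  0 f→2 g→2
  1 f→1 g→2
  composite₁ = (2 2)
2) trace h;k:
  0 h→0 k→1
  1 h→2 k→2
  composite₂ = (1 2)
Equal? distinct morphisms ✗

Answer: DOES NOT COMMUTE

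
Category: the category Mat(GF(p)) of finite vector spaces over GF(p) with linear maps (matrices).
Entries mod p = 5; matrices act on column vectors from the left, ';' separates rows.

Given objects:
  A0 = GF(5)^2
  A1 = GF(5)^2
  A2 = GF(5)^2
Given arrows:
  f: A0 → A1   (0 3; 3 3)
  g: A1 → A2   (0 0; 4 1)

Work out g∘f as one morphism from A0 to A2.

  e0=(1,0) f→(0,3) g→(0,3)
  e1=(0,1) f→(3,3) g→(0,0)
result: (0 0; 3 0)

Answer: (0 0; 3 0)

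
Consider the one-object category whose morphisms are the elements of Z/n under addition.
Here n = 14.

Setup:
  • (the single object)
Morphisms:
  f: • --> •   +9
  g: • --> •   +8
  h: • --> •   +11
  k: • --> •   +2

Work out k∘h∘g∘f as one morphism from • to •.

Answer: +2

Derivation:
  0 +9≡9 +8≡3 +11≡0 +2≡2  (mod 14)
composite: +2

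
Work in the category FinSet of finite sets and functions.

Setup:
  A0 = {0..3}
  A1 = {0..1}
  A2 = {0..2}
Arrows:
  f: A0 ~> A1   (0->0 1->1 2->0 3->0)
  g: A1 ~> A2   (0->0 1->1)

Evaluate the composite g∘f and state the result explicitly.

Answer: (0->0 1->1 2->0 3->0)

Trace:
  0 f~>0 g~>0
  1 f~>1 g~>1
  2 f~>0 g~>0
  3 f~>0 g~>0
composite: (0->0 1->1 2->0 3->0)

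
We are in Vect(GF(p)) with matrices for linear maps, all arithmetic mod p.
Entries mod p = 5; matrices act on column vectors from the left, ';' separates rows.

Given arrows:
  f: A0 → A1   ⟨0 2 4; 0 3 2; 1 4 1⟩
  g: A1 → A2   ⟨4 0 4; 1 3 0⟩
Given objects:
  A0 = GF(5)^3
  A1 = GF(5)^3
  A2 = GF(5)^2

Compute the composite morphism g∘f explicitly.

Answer: ⟨4 4 0; 0 1 0⟩

Trace:
  e0=[1,0,0] f→[0,0,1] g→[4,0]
  e1=[0,1,0] f→[2,3,4] g→[4,1]
  e2=[0,0,1] f→[4,2,1] g→[0,0]
⟦path⟧: ⟨4 4 0; 0 1 0⟩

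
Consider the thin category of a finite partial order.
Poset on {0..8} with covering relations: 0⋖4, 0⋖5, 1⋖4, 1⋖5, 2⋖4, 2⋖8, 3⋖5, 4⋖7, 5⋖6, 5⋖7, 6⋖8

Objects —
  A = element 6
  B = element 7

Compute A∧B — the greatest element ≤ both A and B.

Common predecessors of 6,7: {0,1,3,5}
  0 ⊑ 5
  1 ⊑ 5
  3 ⊑ 5
  5 ⊑ 5
glb = 5

Answer: A∧B = 5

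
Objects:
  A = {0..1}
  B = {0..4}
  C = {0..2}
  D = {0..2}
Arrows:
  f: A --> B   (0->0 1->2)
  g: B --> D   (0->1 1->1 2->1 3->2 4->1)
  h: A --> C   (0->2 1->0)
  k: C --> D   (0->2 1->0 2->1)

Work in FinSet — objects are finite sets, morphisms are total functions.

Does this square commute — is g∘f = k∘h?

Answer: DOES NOT COMMUTE

Work:
Path 1 = f;g:
  0 f-->0 g-->1
  1 f-->2 g-->1
  result₁ = (0->1 1->1)
Path 2 = h;k:
  0 h-->2 k-->1
  1 h-->0 k-->2
  result₂ = (0->1 1->2)
Equal? differ; not commutative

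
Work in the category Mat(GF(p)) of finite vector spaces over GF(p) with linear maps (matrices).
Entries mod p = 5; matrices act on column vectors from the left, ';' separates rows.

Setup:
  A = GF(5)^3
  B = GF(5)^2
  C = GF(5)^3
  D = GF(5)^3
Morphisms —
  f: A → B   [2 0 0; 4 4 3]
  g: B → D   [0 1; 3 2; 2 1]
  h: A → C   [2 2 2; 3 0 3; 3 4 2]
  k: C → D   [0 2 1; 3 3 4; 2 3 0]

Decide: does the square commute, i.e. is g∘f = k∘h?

Answer: DOES NOT COMMUTE

Trace:
Path 1 = f;g:
  e0=⟨1,0,0⟩ f→⟨2,4⟩ g→⟨4,4,3⟩
  e1=⟨0,1,0⟩ f→⟨0,4⟩ g→⟨4,3,4⟩
  e2=⟨0,0,1⟩ f→⟨0,3⟩ g→⟨3,1,3⟩
  ⟦path⟧₁ = [4 4 3; 4 3 1; 3 4 3]
Path 2 = h;k:
  e0=⟨1,0,0⟩ h→⟨2,3,3⟩ k→⟨4,2,3⟩
  e1=⟨0,1,0⟩ h→⟨2,0,4⟩ k→⟨4,2,4⟩
  e2=⟨0,0,1⟩ h→⟨2,3,2⟩ k→⟨3,3,3⟩
  ⟦path⟧₂ = [4 4 3; 2 2 3; 3 4 3]
Equal? NO — does not commute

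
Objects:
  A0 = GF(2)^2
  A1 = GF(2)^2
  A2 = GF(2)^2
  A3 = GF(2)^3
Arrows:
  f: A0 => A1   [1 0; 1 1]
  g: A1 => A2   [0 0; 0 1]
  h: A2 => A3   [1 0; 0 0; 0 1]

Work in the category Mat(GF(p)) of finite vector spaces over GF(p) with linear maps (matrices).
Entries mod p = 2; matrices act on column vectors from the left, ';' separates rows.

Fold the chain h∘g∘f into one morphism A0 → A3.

  e0=(1,0) f=>(1,1) g=>(0,1) h=>(0,0,1)
  e1=(0,1) f=>(0,1) g=>(0,1) h=>(0,0,1)
composite: [0 0; 0 0; 1 1]

Answer: [0 0; 0 0; 1 1]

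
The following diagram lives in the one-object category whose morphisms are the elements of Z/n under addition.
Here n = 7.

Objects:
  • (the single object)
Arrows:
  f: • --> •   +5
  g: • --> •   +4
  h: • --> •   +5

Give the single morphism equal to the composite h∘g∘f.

  0 +5≡5 +4≡2 +5≡0  (mod 7)
⟦path⟧: +0

Answer: +0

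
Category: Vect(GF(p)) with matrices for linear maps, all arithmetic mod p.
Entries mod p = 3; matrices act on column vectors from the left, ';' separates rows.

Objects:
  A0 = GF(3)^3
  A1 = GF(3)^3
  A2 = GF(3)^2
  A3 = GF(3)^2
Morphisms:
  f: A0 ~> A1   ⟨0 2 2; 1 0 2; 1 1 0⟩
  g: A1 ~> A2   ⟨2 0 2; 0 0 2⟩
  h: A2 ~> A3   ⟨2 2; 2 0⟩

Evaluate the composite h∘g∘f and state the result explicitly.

Answer: ⟨2 1 2; 1 0 2⟩

Work:
  e0=(1,0,0) f~>(0,1,1) g~>(2,2) h~>(2,1)
  e1=(0,1,0) f~>(2,0,1) g~>(0,2) h~>(1,0)
  e2=(0,0,1) f~>(2,2,0) g~>(1,0) h~>(2,2)
⟦path⟧: ⟨2 1 2; 1 0 2⟩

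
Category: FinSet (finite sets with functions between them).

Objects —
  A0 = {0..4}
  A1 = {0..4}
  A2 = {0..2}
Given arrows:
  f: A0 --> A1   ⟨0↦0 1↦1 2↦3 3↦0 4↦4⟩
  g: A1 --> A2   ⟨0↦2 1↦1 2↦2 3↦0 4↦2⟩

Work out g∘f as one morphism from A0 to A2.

  0 f-->0 g-->2
  1 f-->1 g-->1
  2 f-->3 g-->0
  3 f-->0 g-->2
  4 f-->4 g-->2
composite: ⟨0↦2 1↦1 2↦0 3↦2 4↦2⟩

Answer: ⟨0↦2 1↦1 2↦0 3↦2 4↦2⟩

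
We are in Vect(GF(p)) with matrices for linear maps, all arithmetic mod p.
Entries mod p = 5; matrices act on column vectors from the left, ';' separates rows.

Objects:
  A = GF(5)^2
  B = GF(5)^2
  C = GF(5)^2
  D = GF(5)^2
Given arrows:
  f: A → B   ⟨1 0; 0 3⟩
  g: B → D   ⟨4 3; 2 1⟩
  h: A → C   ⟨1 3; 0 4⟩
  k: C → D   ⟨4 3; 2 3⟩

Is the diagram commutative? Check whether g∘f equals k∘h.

Answer: COMMUTES

Derivation:
1) trace f;g:
  e0=(1,0) f→(1,0) g→(4,2)
  e1=(0,1) f→(0,3) g→(4,3)
  composite₁ = ⟨4 4; 2 3⟩
2) trace h;k:
  e0=(1,0) h→(1,0) k→(4,2)
  e1=(0,1) h→(3,4) k→(4,3)
  composite₂ = ⟨4 4; 2 3⟩
Equal? equal; square commutes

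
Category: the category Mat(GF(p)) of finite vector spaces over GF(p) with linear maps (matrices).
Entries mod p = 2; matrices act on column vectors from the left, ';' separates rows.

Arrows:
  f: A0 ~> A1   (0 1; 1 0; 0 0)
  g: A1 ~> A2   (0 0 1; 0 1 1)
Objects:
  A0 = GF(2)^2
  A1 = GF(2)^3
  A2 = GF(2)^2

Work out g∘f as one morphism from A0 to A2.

Answer: (0 0; 1 0)

Derivation:
  e0=⟨1,0⟩ f~>⟨0,1,0⟩ g~>⟨0,1⟩
  e1=⟨0,1⟩ f~>⟨1,0,0⟩ g~>⟨0,0⟩
⟦path⟧: (0 0; 1 0)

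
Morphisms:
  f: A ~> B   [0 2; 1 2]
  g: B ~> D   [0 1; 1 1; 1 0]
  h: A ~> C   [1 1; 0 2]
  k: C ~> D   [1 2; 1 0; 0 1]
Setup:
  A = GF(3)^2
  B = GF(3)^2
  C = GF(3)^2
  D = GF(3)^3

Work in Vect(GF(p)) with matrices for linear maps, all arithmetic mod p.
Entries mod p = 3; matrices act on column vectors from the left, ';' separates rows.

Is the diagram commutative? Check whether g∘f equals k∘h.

Path 1 = f;g:
  e0=(1,0) f~>(0,1) g~>(1,1,0)
  e1=(0,1) f~>(2,2) g~>(2,1,2)
  result₁ = [1 2; 1 1; 0 2]
Path 2 = h;k:
  e0=(1,0) h~>(1,0) k~>(1,1,0)
  e1=(0,1) h~>(1,2) k~>(2,1,2)
  result₂ = [1 2; 1 1; 0 2]
Equal? same morphism ✓

Answer: COMMUTES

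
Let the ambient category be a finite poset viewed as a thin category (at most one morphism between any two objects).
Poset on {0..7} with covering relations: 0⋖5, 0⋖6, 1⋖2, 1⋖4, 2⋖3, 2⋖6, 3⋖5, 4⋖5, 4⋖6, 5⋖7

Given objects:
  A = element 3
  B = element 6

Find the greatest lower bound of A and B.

Lower bounds of A=3 and B=6: {1,2}
  1 <= 2
  2 <= 2
glb = 2

Answer: A∧B = 2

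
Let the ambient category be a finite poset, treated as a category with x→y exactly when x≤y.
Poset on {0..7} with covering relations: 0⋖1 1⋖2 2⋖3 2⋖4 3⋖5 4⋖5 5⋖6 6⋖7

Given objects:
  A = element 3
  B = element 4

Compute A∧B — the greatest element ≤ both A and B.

Lower bounds of A=3 and B=4: {0,1,2}
  0 ≤ 2
  1 ≤ 2
  2 ≤ 2
glb = 2

Answer: A∧B = 2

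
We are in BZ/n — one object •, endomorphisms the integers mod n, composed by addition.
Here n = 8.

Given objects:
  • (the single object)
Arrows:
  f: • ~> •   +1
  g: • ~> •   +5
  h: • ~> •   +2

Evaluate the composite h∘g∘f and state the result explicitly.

  0 +1≡1 +5≡6 +2≡0  (mod 8)
⟦path⟧: +0

Answer: +0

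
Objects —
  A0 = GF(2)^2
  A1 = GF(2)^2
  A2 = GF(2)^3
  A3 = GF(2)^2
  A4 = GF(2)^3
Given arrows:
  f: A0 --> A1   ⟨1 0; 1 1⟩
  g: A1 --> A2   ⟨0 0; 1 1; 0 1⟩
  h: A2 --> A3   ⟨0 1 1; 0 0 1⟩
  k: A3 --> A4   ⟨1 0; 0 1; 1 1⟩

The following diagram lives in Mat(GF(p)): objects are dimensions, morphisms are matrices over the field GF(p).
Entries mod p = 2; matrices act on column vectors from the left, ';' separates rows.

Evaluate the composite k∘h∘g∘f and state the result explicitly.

Answer: ⟨1 0; 1 1; 0 1⟩

Work:
  e0=(1,0) f-->(1,1) g-->(0,0,1) h-->(1,1) k-->(1,1,0)
  e1=(0,1) f-->(0,1) g-->(0,1,1) h-->(0,1) k-->(0,1,1)
result: ⟨1 0; 1 1; 0 1⟩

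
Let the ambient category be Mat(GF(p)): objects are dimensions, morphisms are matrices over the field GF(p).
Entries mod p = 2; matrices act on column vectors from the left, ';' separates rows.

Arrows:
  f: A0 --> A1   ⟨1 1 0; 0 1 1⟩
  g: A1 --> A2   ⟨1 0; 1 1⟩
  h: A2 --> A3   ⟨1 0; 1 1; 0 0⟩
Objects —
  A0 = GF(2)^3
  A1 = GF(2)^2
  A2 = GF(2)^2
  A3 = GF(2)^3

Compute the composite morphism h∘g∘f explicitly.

Answer: ⟨1 1 0; 0 1 1; 0 0 0⟩

Work:
  e0=⟨1,0,0⟩ f-->⟨1,0⟩ g-->⟨1,1⟩ h-->⟨1,0,0⟩
  e1=⟨0,1,0⟩ f-->⟨1,1⟩ g-->⟨1,0⟩ h-->⟨1,1,0⟩
  e2=⟨0,0,1⟩ f-->⟨0,1⟩ g-->⟨0,1⟩ h-->⟨0,1,0⟩
result: ⟨1 1 0; 0 1 1; 0 0 0⟩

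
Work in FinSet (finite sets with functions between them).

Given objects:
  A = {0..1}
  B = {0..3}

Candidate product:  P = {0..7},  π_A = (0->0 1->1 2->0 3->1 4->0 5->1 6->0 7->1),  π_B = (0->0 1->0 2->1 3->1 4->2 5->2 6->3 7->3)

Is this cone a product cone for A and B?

Answer: VALID PRODUCT

Derivation:
|A|·|B| = 2·4 = 8;  |P| = 8
Check the pairing map k ↦ (π_A(k), π_B(k)):
  0 -> (0,0)
  1 -> (1,0)
  2 -> (0,1)
  3 -> (1,1)
  4 -> (0,2)
  5 -> (1,2)
  6 -> (0,3)
  7 -> (1,3)
distinct pairs in image: 8 / 8 needed
  → bijection onto A×B; projections well-typed.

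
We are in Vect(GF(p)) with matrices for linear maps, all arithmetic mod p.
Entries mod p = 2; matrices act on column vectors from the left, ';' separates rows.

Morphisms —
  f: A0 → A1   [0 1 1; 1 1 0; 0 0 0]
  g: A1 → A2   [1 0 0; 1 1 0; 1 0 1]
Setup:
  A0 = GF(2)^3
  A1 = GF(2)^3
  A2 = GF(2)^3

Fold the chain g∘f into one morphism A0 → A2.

Answer: [0 1 1; 1 0 1; 0 1 1]

Work:
  e0=(1,0,0) f→(0,1,0) g→(0,1,0)
  e1=(0,1,0) f→(1,1,0) g→(1,0,1)
  e2=(0,0,1) f→(1,0,0) g→(1,1,1)
⟦path⟧: [0 1 1; 1 0 1; 0 1 1]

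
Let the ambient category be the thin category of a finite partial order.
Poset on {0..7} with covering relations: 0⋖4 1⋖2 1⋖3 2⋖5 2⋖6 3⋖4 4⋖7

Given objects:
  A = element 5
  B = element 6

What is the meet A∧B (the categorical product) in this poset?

Common predecessors of 5,6: {1,2}
  1 <= 2
  2 <= 2
glb = 2

Answer: A∧B = 2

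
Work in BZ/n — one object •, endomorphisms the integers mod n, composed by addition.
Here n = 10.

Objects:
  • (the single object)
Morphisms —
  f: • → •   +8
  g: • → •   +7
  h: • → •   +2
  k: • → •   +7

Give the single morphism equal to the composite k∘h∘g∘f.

  0 +8≡8 +7≡5 +2≡7 +7≡4  (mod 10)
⟦path⟧: +4

Answer: +4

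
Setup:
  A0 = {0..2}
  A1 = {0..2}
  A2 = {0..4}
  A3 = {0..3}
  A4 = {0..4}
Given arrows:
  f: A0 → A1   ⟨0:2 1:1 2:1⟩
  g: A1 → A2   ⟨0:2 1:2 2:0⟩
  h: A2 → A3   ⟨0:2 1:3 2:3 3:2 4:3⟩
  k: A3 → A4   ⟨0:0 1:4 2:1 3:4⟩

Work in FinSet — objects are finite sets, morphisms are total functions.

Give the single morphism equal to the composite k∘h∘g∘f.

Answer: ⟨0:1 1:4 2:4⟩

Derivation:
  0 f→2 g→0 h→2 k→1
  1 f→1 g→2 h→3 k→4
  2 f→1 g→2 h→3 k→4
result: ⟨0:1 1:4 2:4⟩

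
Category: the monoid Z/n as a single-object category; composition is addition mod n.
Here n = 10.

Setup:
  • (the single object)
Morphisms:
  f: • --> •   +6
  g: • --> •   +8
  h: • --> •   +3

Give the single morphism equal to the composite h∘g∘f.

  0 +6≡6 +8≡4 +3≡7  (mod 10)
composite: +7

Answer: +7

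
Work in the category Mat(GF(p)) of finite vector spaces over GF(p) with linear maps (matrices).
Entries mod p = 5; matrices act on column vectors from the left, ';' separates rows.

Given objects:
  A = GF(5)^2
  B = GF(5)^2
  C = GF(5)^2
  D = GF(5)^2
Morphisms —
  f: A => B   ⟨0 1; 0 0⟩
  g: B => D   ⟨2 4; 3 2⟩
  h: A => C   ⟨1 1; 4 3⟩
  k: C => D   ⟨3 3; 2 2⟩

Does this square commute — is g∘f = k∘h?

1) trace f;g:
  e0=(1,0) f=>(0,0) g=>(0,0)
  e1=(0,1) f=>(1,0) g=>(2,3)
  ⟦path⟧₁ = ⟨0 2; 0 3⟩
2) trace h;k:
  e0=(1,0) h=>(1,4) k=>(0,0)
  e1=(0,1) h=>(1,3) k=>(2,3)
  ⟦path⟧₂ = ⟨0 2; 0 3⟩
Equal? equal; square commutes

Answer: COMMUTES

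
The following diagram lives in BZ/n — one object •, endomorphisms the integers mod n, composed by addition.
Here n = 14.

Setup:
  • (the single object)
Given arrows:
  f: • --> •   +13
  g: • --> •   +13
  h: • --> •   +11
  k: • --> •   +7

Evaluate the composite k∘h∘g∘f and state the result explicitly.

Answer: +2

Derivation:
  0 +13≡13 +13≡12 +11≡9 +7≡2  (mod 14)
⟦path⟧: +2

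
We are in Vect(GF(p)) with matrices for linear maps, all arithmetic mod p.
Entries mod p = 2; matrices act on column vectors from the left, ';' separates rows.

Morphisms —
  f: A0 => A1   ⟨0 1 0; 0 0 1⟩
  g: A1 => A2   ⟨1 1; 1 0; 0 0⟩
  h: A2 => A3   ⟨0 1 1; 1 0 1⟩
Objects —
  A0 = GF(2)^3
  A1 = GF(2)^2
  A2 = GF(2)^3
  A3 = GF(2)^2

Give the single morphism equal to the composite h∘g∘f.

  e0=[1,0,0] f=>[0,0] g=>[0,0,0] h=>[0,0]
  e1=[0,1,0] f=>[1,0] g=>[1,1,0] h=>[1,1]
  e2=[0,0,1] f=>[0,1] g=>[1,0,0] h=>[0,1]
⟦path⟧: ⟨0 1 0; 0 1 1⟩

Answer: ⟨0 1 0; 0 1 1⟩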